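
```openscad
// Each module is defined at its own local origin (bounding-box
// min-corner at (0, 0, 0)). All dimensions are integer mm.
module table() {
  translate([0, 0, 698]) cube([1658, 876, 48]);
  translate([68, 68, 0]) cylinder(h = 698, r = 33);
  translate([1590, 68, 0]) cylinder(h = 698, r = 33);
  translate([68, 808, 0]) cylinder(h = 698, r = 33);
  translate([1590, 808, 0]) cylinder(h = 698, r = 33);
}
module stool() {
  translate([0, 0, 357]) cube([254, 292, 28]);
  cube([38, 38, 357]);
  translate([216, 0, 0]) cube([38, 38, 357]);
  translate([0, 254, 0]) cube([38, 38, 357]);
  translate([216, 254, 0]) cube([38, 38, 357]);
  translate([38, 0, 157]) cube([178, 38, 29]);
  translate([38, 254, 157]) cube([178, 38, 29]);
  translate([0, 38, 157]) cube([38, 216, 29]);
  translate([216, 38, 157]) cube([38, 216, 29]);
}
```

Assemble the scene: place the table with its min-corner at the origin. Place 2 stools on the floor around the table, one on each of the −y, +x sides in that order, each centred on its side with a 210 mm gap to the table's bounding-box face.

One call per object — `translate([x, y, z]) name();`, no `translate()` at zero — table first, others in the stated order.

table();
translate([702, -502, 0]) stool();
translate([1868, 292, 0]) stool();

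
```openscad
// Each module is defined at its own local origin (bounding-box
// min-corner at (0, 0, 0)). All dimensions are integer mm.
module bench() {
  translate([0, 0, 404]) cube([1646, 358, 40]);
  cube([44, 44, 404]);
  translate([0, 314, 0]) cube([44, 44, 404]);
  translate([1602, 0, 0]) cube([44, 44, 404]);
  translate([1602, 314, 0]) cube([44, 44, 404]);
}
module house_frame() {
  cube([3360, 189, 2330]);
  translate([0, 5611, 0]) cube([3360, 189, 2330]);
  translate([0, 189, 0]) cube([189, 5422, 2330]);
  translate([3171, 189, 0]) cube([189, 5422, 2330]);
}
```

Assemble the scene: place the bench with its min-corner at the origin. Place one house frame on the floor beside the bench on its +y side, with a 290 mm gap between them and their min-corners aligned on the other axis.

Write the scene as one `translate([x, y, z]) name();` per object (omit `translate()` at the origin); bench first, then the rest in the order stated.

bench();
translate([0, 648, 0]) house_frame();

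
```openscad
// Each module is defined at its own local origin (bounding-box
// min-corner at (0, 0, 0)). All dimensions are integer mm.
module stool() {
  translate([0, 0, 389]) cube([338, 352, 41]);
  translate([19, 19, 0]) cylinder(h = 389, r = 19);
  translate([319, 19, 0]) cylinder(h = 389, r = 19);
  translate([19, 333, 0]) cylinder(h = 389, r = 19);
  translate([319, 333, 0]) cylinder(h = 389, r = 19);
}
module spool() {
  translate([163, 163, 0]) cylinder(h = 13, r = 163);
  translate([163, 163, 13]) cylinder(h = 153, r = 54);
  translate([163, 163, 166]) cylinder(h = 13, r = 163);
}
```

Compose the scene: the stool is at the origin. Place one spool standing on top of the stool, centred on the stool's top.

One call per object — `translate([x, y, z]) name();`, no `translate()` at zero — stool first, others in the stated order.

stool();
translate([6, 13, 430]) spool();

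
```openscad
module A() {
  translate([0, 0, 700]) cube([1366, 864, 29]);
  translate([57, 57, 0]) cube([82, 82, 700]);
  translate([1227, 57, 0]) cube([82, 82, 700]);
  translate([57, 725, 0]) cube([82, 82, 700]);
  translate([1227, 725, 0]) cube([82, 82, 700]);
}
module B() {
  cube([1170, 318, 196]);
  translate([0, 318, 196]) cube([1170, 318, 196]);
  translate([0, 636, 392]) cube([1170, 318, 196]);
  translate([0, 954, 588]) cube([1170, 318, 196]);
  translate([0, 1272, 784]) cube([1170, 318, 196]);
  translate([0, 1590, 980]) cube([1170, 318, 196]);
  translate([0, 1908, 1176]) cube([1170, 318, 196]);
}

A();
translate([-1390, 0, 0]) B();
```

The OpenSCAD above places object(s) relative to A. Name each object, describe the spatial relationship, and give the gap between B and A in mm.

The staircase's nearest face is 220 mm from the table's −x face.

A is a table. B is a staircase. The staircase is on the floor beside the table on its −x side. The gap between the staircase and the table is 220 mm.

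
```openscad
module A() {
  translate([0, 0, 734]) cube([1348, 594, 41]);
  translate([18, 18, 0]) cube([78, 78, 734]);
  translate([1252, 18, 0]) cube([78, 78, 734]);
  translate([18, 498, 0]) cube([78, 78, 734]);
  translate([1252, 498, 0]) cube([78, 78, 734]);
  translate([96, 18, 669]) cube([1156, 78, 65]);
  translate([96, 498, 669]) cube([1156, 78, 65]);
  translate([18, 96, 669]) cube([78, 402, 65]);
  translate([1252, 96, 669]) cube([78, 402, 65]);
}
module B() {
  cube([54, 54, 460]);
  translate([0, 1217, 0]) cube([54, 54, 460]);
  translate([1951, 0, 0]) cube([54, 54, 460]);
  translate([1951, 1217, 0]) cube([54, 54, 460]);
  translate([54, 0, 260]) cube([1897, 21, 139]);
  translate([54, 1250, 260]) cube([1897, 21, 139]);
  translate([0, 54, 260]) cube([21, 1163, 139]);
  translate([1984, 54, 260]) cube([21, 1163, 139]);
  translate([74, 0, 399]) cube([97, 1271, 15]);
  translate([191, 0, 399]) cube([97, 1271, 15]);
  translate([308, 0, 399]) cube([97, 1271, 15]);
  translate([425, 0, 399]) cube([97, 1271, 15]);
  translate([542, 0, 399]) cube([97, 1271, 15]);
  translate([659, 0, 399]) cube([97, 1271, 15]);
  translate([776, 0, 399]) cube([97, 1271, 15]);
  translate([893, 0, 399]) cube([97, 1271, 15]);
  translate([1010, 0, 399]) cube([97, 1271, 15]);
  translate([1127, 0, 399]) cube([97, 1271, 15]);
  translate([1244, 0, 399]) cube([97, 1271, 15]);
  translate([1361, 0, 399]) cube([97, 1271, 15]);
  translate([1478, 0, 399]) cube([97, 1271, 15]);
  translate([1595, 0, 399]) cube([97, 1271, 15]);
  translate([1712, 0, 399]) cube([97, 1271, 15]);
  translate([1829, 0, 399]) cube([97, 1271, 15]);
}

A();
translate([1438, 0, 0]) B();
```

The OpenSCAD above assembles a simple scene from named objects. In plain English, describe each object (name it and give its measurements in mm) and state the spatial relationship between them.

A is a table with a 1348×594 mm rectangular top, 41 mm thick, top surface at z = 775 mm, supported by four 78×78 mm square legs, each inset 18 mm from the nearest pair of top edges, running from the floor. Four apron rails, 78 mm thick and 65 mm tall, run between adjacent legs with their top edges flush with the underside of the top and their outer faces flush with the legs' outer faces.

B is a bed frame 2005 mm long (x) by 1271 mm wide (y). Four 54×54 mm corner posts, 460 mm tall, at the corners of the footprint. Four rails of 21 mm thickness and 139 mm height run between adjacent posts with their undersides at z = 260 mm, their outer faces flush with the outside of the frame (the two x-running rails run between the posts' inner faces; the two y-running rails run between the posts' inner faces). 16 slats, each 97 mm wide (x) and 15 mm thick, lie across the top of the two x-running rails, running the full 1271 mm width of the frame in y; the slats are evenly spaced along x between the inner faces of the end posts with equal gaps (rounded down to the nearest mm) at the −x end and between each pair — any rounding remainder accumulates at the +x end.

The bed frame is on the floor beside the table on its +x side.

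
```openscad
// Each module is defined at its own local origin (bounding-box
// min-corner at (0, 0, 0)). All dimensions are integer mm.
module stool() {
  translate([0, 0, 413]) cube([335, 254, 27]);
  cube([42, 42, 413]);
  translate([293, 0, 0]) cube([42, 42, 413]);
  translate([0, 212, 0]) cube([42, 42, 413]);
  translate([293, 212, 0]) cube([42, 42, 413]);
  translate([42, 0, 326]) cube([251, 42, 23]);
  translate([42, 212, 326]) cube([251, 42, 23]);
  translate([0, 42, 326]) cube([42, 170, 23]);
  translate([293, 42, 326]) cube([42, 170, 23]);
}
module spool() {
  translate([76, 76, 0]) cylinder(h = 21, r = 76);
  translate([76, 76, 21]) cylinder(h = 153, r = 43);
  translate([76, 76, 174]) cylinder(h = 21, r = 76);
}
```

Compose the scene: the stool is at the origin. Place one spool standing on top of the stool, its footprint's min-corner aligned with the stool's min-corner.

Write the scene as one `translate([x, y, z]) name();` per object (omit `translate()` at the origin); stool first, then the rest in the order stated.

stool();
translate([0, 0, 440]) spool();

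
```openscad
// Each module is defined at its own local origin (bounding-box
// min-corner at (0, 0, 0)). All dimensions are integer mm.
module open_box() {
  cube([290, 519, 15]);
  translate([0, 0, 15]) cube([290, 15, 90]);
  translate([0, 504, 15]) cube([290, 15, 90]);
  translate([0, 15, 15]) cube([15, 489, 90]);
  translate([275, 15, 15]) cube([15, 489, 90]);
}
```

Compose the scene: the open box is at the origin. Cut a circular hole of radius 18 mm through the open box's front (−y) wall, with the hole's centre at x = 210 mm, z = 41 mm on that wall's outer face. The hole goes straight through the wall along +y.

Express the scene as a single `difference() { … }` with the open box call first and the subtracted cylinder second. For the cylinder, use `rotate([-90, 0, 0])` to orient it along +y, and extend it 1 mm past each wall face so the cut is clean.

difference() {
  open_box();
  translate([210, -1, 41]) rotate([-90, 0, 0]) cylinder(h = 17, r = 18);
}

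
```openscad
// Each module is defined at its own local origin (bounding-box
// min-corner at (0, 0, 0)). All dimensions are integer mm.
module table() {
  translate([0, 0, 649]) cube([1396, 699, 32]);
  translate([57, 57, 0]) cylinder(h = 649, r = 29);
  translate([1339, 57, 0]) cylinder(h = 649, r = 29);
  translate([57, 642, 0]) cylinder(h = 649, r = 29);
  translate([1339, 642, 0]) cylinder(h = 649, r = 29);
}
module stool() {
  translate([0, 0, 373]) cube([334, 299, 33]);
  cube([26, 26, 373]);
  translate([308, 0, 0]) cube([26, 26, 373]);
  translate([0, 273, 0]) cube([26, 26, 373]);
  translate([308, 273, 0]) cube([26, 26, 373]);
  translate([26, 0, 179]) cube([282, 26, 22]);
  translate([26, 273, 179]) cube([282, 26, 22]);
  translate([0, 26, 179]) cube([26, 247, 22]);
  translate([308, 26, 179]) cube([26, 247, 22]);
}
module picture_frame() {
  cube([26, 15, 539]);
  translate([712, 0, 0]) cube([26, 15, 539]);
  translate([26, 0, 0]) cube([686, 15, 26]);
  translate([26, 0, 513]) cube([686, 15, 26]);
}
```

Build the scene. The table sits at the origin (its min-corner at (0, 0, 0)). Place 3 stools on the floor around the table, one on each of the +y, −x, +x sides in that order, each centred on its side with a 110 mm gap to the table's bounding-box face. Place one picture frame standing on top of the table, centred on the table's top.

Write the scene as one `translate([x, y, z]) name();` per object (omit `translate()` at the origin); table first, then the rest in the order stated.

table();
translate([531, 809, 0]) stool();
translate([-444, 200, 0]) stool();
translate([1506, 200, 0]) stool();
translate([329, 342, 681]) picture_frame();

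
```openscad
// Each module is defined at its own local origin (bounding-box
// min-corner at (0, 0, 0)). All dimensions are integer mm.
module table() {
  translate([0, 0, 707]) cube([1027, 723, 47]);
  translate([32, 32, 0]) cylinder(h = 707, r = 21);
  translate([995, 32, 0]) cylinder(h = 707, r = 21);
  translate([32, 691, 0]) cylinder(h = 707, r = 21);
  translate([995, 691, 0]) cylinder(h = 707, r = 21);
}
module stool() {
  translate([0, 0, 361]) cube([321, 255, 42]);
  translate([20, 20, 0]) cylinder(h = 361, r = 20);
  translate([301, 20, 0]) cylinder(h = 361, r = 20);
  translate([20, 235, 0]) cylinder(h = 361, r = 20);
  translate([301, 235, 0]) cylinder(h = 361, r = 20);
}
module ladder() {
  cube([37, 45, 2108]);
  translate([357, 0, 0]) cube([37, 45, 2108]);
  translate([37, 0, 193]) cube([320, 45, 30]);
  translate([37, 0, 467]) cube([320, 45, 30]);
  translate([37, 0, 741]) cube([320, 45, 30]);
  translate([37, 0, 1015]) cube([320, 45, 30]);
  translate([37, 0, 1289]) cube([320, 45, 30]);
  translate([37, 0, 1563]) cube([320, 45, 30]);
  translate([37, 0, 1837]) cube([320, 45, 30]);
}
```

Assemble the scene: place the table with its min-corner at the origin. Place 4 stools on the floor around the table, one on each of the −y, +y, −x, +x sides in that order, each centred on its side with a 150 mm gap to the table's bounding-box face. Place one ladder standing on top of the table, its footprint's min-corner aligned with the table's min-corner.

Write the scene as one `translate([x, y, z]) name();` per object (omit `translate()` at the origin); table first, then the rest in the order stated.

table();
translate([353, -405, 0]) stool();
translate([353, 873, 0]) stool();
translate([-471, 234, 0]) stool();
translate([1177, 234, 0]) stool();
translate([0, 0, 754]) ladder();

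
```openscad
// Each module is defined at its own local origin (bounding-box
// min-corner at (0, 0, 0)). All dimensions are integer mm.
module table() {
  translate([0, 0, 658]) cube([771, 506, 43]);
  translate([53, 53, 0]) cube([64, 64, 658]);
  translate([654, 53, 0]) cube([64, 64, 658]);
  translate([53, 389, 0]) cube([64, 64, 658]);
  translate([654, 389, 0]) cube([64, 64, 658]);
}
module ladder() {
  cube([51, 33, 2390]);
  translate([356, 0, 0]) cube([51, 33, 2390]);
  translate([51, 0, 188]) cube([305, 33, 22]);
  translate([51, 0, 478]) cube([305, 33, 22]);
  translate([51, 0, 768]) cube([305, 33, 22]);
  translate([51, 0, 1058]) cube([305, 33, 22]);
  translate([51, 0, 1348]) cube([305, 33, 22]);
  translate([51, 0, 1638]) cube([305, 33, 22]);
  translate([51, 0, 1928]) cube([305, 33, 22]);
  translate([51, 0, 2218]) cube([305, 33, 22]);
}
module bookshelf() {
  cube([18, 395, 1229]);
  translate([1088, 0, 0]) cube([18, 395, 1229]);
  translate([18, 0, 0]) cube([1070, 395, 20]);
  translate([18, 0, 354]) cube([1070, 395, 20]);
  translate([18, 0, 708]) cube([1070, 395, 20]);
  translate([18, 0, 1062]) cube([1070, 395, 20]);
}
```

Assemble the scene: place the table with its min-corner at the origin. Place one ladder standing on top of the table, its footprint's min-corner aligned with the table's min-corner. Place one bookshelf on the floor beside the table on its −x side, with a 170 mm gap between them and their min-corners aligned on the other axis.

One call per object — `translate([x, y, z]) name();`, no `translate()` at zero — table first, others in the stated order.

table();
translate([0, 0, 701]) ladder();
translate([-1276, 0, 0]) bookshelf();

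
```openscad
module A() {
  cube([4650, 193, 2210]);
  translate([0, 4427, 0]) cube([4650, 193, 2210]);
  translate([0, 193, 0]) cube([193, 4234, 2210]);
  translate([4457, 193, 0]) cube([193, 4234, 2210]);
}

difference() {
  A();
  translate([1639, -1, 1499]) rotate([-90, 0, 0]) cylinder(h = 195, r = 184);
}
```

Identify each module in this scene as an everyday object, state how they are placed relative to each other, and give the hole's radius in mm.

The subtracted cylinder has r = 184 mm.

A is a house frame. The house frame has a circular hole through its front wall. The hole's radius is 184 mm.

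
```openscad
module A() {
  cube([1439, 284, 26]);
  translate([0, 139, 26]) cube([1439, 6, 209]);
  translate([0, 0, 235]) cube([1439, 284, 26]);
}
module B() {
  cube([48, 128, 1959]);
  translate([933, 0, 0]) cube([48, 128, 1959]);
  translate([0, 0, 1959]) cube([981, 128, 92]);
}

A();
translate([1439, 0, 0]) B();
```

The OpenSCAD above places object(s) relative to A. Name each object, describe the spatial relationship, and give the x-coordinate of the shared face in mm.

A is an I-beam. B is a door frame. The door frame is against the I-beam's +x side, with their −y faces flush. The x-coordinate of the shared face is 1439 mm.

The I-beam's +x face and the door frame's −x face are both at x = 1439 mm.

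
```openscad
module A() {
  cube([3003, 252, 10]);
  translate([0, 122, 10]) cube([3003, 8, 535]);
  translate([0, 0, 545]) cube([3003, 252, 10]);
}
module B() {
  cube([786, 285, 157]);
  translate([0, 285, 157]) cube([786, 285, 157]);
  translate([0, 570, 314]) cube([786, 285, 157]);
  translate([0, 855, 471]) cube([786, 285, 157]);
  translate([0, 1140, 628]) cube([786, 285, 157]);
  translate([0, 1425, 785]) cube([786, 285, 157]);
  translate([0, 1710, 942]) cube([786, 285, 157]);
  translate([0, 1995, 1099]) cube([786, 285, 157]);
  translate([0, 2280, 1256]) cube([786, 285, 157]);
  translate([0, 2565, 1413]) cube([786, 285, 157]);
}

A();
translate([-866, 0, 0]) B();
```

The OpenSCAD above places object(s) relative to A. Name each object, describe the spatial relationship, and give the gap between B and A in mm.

The staircase's nearest face is 80 mm from the I-beam's −x face.

A is an I-beam. B is a staircase. The staircase is on the floor beside the I-beam on its −x side. The gap between the staircase and the I-beam is 80 mm.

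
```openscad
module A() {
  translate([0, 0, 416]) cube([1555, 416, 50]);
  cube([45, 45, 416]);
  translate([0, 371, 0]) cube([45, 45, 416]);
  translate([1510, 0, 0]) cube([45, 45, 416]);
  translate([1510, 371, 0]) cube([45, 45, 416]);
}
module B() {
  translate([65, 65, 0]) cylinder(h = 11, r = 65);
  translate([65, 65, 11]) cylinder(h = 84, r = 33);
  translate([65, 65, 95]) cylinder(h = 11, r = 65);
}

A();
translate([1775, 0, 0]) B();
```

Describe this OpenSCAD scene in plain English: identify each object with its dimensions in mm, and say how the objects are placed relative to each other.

A is a long wooden bench with a 1555 mm (x) × 416 mm (y) seat, 50 mm thick, its top surface 466 mm above the floor. Four 45 mm square legs at the seat corners, flush with the edges, run from z = 0 to the seat underside.

B is a spool: two coaxial disc flanges of radius 65 mm and thickness 11 mm, joined by a core cylinder of radius 33 mm and height 84 mm. The lower flange rests on z = 0 and the three cylinders share a vertical axis.

The spool is on the floor beside the bench on its +x side.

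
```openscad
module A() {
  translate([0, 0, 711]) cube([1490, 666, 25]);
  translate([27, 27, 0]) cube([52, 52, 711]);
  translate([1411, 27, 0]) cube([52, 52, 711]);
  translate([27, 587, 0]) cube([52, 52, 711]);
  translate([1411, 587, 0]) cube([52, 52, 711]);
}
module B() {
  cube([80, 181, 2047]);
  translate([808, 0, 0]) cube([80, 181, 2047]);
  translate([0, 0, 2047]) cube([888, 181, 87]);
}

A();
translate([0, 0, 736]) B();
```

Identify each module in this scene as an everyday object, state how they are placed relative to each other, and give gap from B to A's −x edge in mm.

A is a table. B is a door frame. The door frame is on top of the table. The gap from the door frame to the table's −x edge is 0 mm.

The door frame's min-x is at 0; the table's min-x is 0; gap = 0 mm.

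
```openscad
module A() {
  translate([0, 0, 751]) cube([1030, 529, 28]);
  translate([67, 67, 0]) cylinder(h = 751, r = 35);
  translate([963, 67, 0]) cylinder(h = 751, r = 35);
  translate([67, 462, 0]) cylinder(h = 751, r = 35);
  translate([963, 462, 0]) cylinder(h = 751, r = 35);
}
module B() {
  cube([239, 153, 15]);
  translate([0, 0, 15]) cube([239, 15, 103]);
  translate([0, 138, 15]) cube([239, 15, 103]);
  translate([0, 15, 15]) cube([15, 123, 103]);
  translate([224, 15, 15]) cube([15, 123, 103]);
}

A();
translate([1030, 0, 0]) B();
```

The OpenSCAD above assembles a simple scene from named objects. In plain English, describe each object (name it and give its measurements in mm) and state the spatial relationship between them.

A is a table: top 1030 mm (x) × 529 mm (y), 28 mm thick, upper face at z = 779 mm, on four round legs of 70 mm diameter, each leg's bounding box inset 32 mm from the nearest pair of top edges, running from z = 0 to the bottom of the top.

B is an open storage box with external size 239×153×118 mm and wall thickness 15 mm (the base is also 15 mm thick). The base covers the whole footprint; the four walls stand on the base, with the y-facing walls full-width and the x-facing walls fitting between their inner faces.

The open box is against the table's +x side, with their −y faces flush.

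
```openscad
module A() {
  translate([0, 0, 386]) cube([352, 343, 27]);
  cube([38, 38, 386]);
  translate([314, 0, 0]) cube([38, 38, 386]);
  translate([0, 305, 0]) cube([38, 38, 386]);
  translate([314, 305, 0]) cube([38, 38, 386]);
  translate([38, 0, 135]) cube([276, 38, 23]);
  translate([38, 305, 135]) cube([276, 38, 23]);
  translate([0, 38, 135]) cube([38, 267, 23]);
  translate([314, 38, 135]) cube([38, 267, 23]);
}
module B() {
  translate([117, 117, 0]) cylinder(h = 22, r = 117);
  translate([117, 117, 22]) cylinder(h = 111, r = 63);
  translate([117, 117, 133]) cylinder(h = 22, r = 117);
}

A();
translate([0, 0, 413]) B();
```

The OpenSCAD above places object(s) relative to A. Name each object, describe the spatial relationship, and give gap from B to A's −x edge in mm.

The spool's min-x is at 0; the stool's min-x is 0; gap = 0 mm.

A is a stool. B is a spool. The spool is on top of the stool. The gap from the spool to the stool's −x edge is 0 mm.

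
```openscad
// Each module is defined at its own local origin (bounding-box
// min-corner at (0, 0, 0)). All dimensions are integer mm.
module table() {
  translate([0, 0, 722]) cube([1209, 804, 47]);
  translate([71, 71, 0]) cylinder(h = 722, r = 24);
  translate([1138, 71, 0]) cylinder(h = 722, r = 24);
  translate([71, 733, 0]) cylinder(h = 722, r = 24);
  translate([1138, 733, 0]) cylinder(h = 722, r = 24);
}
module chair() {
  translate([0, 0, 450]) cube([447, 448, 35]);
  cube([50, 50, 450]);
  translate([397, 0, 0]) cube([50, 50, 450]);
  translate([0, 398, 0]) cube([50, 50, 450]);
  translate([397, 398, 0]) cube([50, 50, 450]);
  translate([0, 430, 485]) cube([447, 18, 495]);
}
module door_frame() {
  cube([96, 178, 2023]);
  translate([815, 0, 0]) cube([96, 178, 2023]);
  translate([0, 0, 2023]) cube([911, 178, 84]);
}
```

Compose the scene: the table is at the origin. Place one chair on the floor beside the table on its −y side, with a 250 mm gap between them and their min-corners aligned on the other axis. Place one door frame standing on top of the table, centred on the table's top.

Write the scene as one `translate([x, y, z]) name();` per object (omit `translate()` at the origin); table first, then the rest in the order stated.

table();
translate([0, -698, 0]) chair();
translate([149, 313, 769]) door_frame();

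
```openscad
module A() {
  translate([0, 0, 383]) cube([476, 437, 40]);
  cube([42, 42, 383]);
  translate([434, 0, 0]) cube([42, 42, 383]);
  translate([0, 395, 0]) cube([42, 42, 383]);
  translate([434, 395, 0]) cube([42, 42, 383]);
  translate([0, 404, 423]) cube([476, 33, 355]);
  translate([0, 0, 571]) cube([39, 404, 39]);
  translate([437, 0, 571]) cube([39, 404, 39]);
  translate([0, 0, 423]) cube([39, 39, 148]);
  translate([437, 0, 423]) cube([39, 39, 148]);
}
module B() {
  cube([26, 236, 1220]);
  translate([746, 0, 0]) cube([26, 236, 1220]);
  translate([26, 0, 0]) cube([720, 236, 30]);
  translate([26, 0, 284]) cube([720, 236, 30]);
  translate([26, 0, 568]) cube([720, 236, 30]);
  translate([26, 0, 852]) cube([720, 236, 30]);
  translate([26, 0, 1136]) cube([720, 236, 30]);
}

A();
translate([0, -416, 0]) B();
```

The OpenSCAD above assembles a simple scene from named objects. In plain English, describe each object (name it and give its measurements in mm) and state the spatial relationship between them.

A is a chair. The seat is a 476×437×40 mm slab with its top at z = 423 mm, on four 42×42 mm corner legs (flush with the seat edges, standing on z = 0). A flat backrest 33 mm thick, 355 mm tall, spans the full seat width and rises from the seat top along its +y edge, rear face flush with the rear of the seat. Two armrests of 39×39 mm section run along each side from the seat's front edge to the front of the backrest, top faces 187 mm above the seat top and outer faces flush with the seat's x-edges; a 39×39 mm post under the front of each armrest stands on the seat at the front corner.

B is an open bookshelf. Two side panels, each 26 mm thick, 236 mm deep and 1220 mm tall, stand 772 mm apart (outside-to-outside). Between them sit 5 shelves, each 30 mm thick and 236 mm deep, spanning the full gap between the sides. The bottom shelf rests on the floor (its underside at z = 0) and the clear gap between one shelf's top and the next shelf's underside is 254 mm.

The bookshelf is on the floor beside the chair on its −y side.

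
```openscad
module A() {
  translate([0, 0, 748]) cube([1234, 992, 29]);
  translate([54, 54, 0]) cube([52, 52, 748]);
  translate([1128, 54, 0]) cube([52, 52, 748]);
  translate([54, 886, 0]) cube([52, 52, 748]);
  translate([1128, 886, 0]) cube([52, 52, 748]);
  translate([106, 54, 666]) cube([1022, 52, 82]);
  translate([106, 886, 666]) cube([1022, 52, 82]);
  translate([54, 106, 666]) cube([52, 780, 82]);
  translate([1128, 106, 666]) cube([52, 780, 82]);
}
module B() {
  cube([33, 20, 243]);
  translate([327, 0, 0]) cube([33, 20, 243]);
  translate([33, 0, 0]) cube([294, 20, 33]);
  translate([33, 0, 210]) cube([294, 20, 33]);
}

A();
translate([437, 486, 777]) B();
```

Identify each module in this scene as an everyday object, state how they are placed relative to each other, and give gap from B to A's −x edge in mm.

A is a table. B is a picture frame. The picture frame is on top of the table, centred. The gap from the picture frame to the table's −x edge is 437 mm.

The picture frame's min-x is at 437; the table's min-x is 0; gap = 437 mm.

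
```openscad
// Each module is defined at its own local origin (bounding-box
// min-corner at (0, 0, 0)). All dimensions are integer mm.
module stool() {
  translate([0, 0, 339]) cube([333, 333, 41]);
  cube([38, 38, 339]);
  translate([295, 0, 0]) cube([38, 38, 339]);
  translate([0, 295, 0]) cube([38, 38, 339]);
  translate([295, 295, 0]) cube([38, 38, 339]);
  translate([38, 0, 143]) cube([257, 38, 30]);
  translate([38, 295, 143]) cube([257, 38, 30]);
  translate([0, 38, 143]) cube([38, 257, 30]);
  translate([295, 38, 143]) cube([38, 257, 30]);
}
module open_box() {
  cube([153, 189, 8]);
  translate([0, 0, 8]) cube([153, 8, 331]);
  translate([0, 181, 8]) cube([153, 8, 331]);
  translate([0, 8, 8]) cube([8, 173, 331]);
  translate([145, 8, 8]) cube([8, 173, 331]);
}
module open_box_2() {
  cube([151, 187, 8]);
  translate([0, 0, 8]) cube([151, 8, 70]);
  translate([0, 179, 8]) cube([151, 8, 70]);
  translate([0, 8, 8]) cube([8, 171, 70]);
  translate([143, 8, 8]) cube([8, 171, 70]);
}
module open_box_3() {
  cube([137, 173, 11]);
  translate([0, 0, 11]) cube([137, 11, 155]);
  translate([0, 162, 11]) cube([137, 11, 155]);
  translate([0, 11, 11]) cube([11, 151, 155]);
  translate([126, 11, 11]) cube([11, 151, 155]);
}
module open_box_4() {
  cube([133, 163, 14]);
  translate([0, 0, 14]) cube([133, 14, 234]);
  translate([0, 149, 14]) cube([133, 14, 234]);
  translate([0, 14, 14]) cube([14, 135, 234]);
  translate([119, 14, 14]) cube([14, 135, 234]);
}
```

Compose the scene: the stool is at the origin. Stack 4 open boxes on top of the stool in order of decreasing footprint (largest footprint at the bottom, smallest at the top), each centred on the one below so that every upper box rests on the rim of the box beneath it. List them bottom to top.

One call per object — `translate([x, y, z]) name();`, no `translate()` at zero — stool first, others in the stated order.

stool();
translate([90, 72, 380]) open_box();
translate([91, 73, 719]) open_box_2();
translate([98, 80, 797]) open_box_3();
translate([100, 85, 963]) open_box_4();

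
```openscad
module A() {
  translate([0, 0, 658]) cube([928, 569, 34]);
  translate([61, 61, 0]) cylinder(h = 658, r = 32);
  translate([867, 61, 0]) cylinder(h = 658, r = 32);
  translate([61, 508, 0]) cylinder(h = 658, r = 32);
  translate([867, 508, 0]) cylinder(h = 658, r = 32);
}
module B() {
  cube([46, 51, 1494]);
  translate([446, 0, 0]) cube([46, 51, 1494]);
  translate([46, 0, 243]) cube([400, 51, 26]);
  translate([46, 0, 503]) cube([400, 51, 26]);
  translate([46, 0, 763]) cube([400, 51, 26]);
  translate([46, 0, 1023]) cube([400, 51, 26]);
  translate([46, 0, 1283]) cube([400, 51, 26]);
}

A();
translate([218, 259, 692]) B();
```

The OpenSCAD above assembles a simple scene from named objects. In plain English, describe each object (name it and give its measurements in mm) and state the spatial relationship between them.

A is a table: top 928 mm (x) × 569 mm (y), 34 mm thick, upper face at z = 692 mm, on four round legs of 64 mm diameter, each leg's bounding box inset 29 mm from the nearest pair of top edges, running from z = 0 to the bottom of the top.

B is a wooden ladder with two side rails of 46×51 mm section and 1494 mm height, set 492 mm apart overall. Between them run 5 rectangular rungs (51 mm deep, 26 mm thick), front faces flush with the rails' −y face. The bottom of the first rung is 243 mm above the floor and each subsequent rung is 260 mm higher than the one below.

The ladder is on top of the table, centred.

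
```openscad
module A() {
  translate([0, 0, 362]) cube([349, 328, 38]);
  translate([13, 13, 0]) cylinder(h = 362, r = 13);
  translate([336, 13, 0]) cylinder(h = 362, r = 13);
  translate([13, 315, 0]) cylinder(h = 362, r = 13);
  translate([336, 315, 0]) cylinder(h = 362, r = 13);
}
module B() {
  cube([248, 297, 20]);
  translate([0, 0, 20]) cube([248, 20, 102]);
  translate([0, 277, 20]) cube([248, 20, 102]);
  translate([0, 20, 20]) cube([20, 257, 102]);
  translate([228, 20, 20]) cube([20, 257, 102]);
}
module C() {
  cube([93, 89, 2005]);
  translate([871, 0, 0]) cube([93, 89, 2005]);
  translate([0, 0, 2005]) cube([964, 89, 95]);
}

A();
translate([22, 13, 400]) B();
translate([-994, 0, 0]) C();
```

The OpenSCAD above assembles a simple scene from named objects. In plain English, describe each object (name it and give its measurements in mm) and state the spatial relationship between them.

A is a simple wooden stool: a rectangular seat 349 mm (x) by 328 mm (y), 38 mm thick, top face at z = 400 mm, on four round legs, each 26 mm in diameter. The legs rest on z = 0, each leg's axis is inset half a diameter from the nearest pair of seat edges (so the leg's bounding box is flush with the corner).

B is an open-topped rectangular box: outside dimensions 248×297×122 mm, with a uniform wall and base thickness of 20 mm. The base is a full 248×297 slab on the floor; four walls sit on top of the base. The front and back walls (the −y and +y sides) span the full width; the two side walls fit between them.

C is a door frame. The clear opening is 778 mm wide and 2005 mm high. Two 93 mm wide jambs, 89 mm deep, stand either side of the opening from the floor to the top of the opening. A 95 mm thick head sits across the top of both jambs, spanning the full outside width of the frame.

The open box is on top of the stool. The door frame is on the floor beside the stool on its −x side.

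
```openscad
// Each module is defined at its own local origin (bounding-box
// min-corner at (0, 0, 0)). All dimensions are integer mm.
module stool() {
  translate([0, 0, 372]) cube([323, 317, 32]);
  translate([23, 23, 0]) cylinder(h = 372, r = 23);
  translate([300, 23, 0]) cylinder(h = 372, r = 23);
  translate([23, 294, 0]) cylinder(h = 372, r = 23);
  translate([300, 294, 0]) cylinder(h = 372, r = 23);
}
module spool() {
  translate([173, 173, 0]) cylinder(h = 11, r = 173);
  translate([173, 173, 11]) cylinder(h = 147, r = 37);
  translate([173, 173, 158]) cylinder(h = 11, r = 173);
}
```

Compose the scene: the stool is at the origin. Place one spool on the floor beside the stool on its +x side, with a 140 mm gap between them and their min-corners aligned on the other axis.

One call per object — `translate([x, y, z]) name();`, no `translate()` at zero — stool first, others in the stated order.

stool();
translate([463, 0, 0]) spool();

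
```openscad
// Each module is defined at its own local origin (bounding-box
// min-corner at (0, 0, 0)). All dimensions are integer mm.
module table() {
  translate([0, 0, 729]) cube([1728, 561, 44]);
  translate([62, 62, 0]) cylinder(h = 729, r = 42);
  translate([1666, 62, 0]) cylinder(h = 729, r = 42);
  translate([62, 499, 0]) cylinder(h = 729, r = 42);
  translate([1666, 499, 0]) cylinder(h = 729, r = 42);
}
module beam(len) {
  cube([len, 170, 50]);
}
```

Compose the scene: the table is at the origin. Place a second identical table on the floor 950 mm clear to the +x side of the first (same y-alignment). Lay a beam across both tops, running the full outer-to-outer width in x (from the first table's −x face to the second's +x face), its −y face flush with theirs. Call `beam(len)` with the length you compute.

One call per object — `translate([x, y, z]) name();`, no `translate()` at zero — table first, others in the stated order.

table();
translate([2678, 0, 0]) table();
translate([0, 0, 773]) beam(4406);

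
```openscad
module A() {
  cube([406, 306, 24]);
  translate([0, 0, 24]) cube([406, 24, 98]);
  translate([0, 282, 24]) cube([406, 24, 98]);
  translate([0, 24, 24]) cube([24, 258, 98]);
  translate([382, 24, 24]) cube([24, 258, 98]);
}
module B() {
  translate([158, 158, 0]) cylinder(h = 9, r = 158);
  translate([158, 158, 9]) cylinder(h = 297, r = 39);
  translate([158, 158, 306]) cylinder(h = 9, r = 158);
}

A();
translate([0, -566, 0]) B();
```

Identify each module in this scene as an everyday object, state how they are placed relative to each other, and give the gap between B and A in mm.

A is an open box. B is a spool. The spool is on the floor beside the open box on its −y side. The gap between the spool and the open box is 250 mm.

The spool's nearest face is 250 mm from the open box's −y face.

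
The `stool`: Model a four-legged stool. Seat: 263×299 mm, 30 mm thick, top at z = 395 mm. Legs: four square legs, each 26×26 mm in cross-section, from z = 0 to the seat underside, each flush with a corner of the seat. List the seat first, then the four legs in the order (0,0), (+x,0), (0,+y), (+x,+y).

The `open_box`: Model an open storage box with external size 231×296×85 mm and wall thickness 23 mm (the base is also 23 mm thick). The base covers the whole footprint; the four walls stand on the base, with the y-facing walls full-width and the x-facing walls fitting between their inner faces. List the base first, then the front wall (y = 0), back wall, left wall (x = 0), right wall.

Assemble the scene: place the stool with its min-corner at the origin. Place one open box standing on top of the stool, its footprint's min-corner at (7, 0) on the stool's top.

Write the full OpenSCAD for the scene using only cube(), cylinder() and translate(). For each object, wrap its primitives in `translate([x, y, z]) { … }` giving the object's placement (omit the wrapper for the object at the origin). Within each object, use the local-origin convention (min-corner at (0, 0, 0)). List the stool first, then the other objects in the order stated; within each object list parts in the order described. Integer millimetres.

translate([0, 0, 365]) cube([263, 299, 30]);
cube([26, 26, 365]);
translate([237, 0, 0]) cube([26, 26, 365]);
translate([0, 273, 0]) cube([26, 26, 365]);
translate([237, 273, 0]) cube([26, 26, 365]);
translate([7, 0, 395]) {
  cube([231, 296, 23]);
  translate([0, 0, 23]) cube([231, 23, 62]);
  translate([0, 273, 23]) cube([231, 23, 62]);
  translate([0, 23, 23]) cube([23, 250, 62]);
  translate([208, 23, 23]) cube([23, 250, 62]);
}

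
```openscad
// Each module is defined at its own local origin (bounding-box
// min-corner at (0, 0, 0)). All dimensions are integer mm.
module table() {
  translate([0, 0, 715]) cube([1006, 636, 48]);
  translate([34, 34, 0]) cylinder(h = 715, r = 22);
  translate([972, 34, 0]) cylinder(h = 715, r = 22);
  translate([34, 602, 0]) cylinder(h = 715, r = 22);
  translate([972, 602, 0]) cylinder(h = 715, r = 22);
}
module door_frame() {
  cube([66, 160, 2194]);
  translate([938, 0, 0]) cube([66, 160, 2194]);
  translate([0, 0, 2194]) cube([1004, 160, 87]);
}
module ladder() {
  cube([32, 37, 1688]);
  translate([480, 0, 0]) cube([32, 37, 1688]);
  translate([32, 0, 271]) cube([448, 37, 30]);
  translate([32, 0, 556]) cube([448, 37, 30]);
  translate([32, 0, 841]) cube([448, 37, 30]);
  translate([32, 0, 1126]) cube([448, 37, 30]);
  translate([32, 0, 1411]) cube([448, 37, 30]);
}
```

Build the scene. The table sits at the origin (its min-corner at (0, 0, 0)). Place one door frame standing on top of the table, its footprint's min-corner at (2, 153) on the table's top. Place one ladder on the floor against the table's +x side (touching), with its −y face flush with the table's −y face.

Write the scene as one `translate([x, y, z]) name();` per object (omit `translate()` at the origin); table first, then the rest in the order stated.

table();
translate([2, 153, 763]) door_frame();
translate([1006, 0, 0]) ladder();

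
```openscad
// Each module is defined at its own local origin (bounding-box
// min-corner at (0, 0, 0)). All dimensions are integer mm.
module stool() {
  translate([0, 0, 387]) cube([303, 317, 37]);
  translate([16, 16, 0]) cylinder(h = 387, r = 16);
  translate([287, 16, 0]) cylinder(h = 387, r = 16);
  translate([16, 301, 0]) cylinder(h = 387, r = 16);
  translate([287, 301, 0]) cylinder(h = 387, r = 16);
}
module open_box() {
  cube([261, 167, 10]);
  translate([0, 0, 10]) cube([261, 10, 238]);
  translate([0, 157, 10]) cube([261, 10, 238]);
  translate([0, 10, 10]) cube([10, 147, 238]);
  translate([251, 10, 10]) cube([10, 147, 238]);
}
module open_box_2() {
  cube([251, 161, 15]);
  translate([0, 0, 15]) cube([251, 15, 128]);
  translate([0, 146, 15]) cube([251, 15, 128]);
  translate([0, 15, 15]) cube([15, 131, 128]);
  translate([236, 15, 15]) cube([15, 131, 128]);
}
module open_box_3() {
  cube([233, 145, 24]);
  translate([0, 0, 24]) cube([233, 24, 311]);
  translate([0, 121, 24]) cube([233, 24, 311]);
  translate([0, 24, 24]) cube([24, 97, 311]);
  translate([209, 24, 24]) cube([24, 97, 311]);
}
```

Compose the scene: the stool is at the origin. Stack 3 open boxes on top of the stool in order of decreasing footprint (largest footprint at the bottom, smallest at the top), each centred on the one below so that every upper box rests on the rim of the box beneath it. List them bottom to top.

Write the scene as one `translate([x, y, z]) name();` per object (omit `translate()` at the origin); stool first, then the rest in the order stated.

stool();
translate([21, 75, 424]) open_box();
translate([26, 78, 672]) open_box_2();
translate([35, 86, 815]) open_box_3();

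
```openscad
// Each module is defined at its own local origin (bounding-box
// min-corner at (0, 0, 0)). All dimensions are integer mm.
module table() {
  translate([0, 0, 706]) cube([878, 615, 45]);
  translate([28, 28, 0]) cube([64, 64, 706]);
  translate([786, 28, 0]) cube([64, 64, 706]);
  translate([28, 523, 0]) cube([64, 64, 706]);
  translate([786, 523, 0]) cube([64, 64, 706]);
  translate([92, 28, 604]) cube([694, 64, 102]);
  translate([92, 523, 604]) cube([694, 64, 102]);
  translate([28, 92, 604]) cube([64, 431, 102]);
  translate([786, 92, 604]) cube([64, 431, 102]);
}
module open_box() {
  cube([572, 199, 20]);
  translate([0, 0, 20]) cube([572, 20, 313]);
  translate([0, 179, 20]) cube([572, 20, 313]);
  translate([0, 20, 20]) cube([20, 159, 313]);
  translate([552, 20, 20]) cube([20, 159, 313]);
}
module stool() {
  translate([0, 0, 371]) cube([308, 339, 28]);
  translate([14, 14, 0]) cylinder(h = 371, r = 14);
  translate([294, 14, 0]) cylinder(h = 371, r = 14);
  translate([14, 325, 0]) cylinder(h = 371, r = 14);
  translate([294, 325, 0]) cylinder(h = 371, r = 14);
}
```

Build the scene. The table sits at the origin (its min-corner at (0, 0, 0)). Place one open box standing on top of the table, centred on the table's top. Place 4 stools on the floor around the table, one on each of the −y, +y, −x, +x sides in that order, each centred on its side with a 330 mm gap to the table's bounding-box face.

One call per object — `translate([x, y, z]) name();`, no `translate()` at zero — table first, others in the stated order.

table();
translate([153, 208, 751]) open_box();
translate([285, -669, 0]) stool();
translate([285, 945, 0]) stool();
translate([-638, 138, 0]) stool();
translate([1208, 138, 0]) stool();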